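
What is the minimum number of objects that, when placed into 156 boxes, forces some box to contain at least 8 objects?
n = (8 − 1)·156 + 1 = 1093

By the generalised pigeonhole principle, to guarantee some box contains ≥ r objects we need more than (r − 1) · k objects total. Threshold: n = (r − 1) · k + 1. With r = 8 and k = 156: n = 7 · 156 + 1 = 1092 + 1 = 1093. For n = 1092 = 7 · 156, we can put exactly 7 objects in every box, avoiding 8 in any single one — so 1093 is tight.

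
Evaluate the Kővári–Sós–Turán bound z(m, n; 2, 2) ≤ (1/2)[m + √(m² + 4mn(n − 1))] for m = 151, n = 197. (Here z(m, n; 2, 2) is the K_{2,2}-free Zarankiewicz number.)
z(151, 197; 2, 2) ≤ (1/2)[151 + √(151² + 4·151·197·196)] = (1/2)[151 + √23344449] = 2491.3047

Kővári–Sós–Turán: let r_1, ..., r_151 be the row sums and z = Σ r_i the total number of 1s. Each pair of columns can share at most one row with both entries 1 (else a 2×2 all-ones block appears), so Σ_i C(r_i, 2) ≤ C(197, 2) = 19306. By convexity Σ_i C(r_i, 2) ≥ 151·C(z/151, 2) = z(z − 151)/(2·151), giving z² − 151z − 151·197·196 ≤ 0 and hence z ≤ (1/2)[151 + √(22801 + 4·5830412)] = (1/2)[151 + √23344449] ≈ (1/2)(151 + 4831.6094) = 2491.3047.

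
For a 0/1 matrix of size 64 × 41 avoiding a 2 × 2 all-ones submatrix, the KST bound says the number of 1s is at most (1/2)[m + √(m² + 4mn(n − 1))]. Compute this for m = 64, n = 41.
z(64, 41; 2, 2) ≤ (1/2)[64 + √(64² + 4·64·41·40)] = (1/2)[64 + √423936] = 357.5518

Kővári–Sós–Turán: let r_1, ..., r_64 be the row sums and z = Σ r_i the total number of 1s. Each pair of columns can share at most one row with both entries 1 (else a 2×2 all-ones block appears), so Σ_i C(r_i, 2) ≤ C(41, 2) = 820. By convexity Σ_i C(r_i, 2) ≥ 64·C(z/64, 2) = z(z − 64)/(2·64), giving z² − 64z − 64·41·40 ≤ 0 and hence z ≤ (1/2)[64 + √(4096 + 4·104960)] = (1/2)[64 + √423936] ≈ (1/2)(64 + 651.1037) = 357.5518.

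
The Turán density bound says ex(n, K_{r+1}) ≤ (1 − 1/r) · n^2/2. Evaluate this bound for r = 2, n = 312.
Turán density bound = (1/2) · 312^2/2 = 24336

Turán's theorem: ex(n, K_{r+1}) is achieved by the complete r-partite Turán graph T(n, r) with parts as balanced as possible, and is at most (1 − 1/r) · n^2/2. For r = 2, n = 312: the density bound is (1/2) · 97344/2 = 24336. Since 2 ∣ 312, the Turán graph T(312, 2) has parts of equal size 156, and its edge count e(T(312, 2)) = 24336 attains the density bound exactly.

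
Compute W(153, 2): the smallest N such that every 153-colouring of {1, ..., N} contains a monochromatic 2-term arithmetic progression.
W(153, 2) = 153 + 1 = 154

A 2-term AP is any pair of integers, so a monochromatic 2-AP exists iff some colour is used at least twice. With 153 colours, the colouring i ↦ i on {1, ..., 153} uses each colour once, avoiding any monochromatic pair, so W(153, 2) > 153. For {1, ..., 154}, pigeonhole forces two integers of the same colour, which form a monochromatic 2-AP. Hence W(153, 2) = 154.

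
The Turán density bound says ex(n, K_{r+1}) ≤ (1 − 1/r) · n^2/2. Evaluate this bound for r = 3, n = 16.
Turán density bound = (2/3) · 16^2/2 = 256/3 ≈ 85.3333

Turán's theorem: ex(n, K_{r+1}) is achieved by the complete r-partite Turán graph T(n, r) with parts as balanced as possible, and is at most (1 − 1/r) · n^2/2. For r = 3, n = 16: the density bound is (2/3) · 256/2 = 256/3 ≈ 85.3333. The integer-valued extremum is e(T(16, 3)) = 85, which is strictly less than the density bound 256/3 since 3 ∤ 16 (the parts of T(16, 3) cannot all be equal).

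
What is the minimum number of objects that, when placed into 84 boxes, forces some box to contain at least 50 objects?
n = (50 − 1)·84 + 1 = 4117

By the generalised pigeonhole principle, to guarantee some box contains ≥ r objects we need more than (r − 1) · k objects total. Threshold: n = (r − 1) · k + 1. With r = 50 and k = 84: n = 49 · 84 + 1 = 4116 + 1 = 4117. For n = 4116 = 49 · 84, we can put exactly 49 objects in every box, avoiding 50 in any single one — so 4117 is tight.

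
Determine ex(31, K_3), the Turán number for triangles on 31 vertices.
ex(31, K_3) = ⌊31^2/4⌋ = 240

Mantel (1907): a triangle-free graph on n vertices has at most ⌊n^2/4⌋ edges, with equality for the complete bipartite graph K_{⌊n/2⌋, ⌈n/2⌉}. For n = 31: ⌊31^2/4⌋ = ⌊961/4⌋ = 240. The extremal graph is K_{15, 16}, which has 15·16 = 240 edges.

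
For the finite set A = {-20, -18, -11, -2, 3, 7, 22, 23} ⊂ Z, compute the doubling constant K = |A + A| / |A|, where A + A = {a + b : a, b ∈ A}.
K = |A + A| / |A| = 32/8 = 4

Enumerate A + A = {a + b : a, b ∈ A}. With |A| = 8, there are |A|^2 = 64 ordered sum pairs; collecting distinct values, A + A = {-40, -38, -36, -31, -29, -22, -20, -17, -15, -13, -11, -8, -4, 1, 2, 3, 4, 5, 6, 10, 11, 12, 14, 20, 21, 25, 26, 29, 30, 44, 45, 46}, so |A + A| = 32. Thus K = 32/8 = 4. For comparison, the minimum possible |A + A| over all 8-element sets is 2·8 − 1 = 15 (so min K = 15/8), attained only by arithmetic progressions.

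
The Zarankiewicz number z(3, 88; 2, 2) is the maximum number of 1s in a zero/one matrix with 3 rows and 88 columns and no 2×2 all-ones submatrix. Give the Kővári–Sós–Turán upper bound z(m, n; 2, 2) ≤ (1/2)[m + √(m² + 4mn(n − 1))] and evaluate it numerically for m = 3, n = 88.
z(3, 88; 2, 2) ≤ (1/2)[3 + √(3² + 4·3·88·87)] = (1/2)[3 + √91881] = 153.0594

Kővári–Sós–Turán: let r_1, ..., r_3 be the row sums and z = Σ r_i the total number of 1s. Each pair of columns can share at most one row with both entries 1 (else a 2×2 all-ones block appears), so Σ_i C(r_i, 2) ≤ C(88, 2) = 3828. By convexity Σ_i C(r_i, 2) ≥ 3·C(z/3, 2) = z(z − 3)/(2·3), giving z² − 3z − 3·88·87 ≤ 0 and hence z ≤ (1/2)[3 + √(9 + 4·22968)] = (1/2)[3 + √91881] ≈ (1/2)(3 + 303.1188) = 153.0594.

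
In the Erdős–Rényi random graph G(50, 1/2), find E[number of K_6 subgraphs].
E[# K_6] = C(50, 6) · (1/2)^C(6, 2) = 15890700 / 2^15 = 3972675/8192 ≈ 484.945679

For each 6-subset S of vertices (there are C(50, 6) = 15890700 such S), let X_S = 1 if S induces a K_6 (all C(6, 2) = 15 edges present). Then P(X_S = 1) = (1/2)^15 = 1/32768. By linearity of expectation, E[# K_6] = C(50, 6) · (1/2)^15 = 15890700 / 32768 = 3972675/8192 ≈ 484.945679.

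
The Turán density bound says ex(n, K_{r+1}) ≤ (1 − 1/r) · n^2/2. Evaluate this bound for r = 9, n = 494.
Turán density bound = (8/9) · 494^2/2 = 976144/9 ≈ 108460.4444

Turán's theorem: ex(n, K_{r+1}) is achieved by the complete r-partite Turán graph T(n, r) with parts as balanced as possible, and is at most (1 − 1/r) · n^2/2. For r = 9, n = 494: the density bound is (8/9) · 244036/2 = 976144/9 ≈ 108460.4444. The integer-valued extremum is e(T(494, 9)) = 108460, which is strictly less than the density bound 976144/9 since 9 ∤ 494 (the parts of T(494, 9) cannot all be equal).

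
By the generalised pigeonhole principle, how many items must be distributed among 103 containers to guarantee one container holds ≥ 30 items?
n = (30 − 1)·103 + 1 = 2988

By the generalised pigeonhole principle, to guarantee some box contains ≥ r objects we need more than (r − 1) · k objects total. Threshold: n = (r − 1) · k + 1. With r = 30 and k = 103: n = 29 · 103 + 1 = 2987 + 1 = 2988. For n = 2987 = 29 · 103, we can put exactly 29 objects in every box, avoiding 30 in any single one — so 2988 is tight.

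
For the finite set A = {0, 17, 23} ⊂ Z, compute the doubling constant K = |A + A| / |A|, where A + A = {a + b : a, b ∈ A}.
K = |A + A| / |A| = 6/3 = 2

Enumerate A + A = {a + b : a, b ∈ A}. With |A| = 3, there are |A|^2 = 9 ordered sum pairs; collecting distinct values, A + A = {0, 17, 23, 34, 40, 46}, so |A + A| = 6. Thus K = 6/3 = 2. For comparison, the minimum possible |A + A| over all 3-element sets is 2·3 − 1 = 5 (so min K = 5/3), attained only by arithmetic progressions.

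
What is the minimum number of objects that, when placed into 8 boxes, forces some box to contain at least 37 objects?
n = (37 − 1)·8 + 1 = 289

By the generalised pigeonhole principle, to guarantee some box contains ≥ r objects we need more than (r − 1) · k objects total. Threshold: n = (r − 1) · k + 1. With r = 37 and k = 8: n = 36 · 8 + 1 = 288 + 1 = 289. For n = 288 = 36 · 8, we can put exactly 36 objects in every box, avoiding 37 in any single one — so 289 is tight.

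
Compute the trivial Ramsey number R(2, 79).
R(2, 79) = 79

R(2, k) = k for all k ≥ 2: in a 2-colouring of K_k, either some edge is red (a red K_2) or all edges are blue (a blue K_k). And K_{78} coloured all-blue has no blue K_79, so R(2, 79) > 78. Hence R(2, 79) = 79.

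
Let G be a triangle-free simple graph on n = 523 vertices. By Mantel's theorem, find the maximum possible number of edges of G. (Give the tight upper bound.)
ex(523, K_3) = ⌊523^2/4⌋ = 68382

Mantel (1907): a triangle-free graph on n vertices has at most ⌊n^2/4⌋ edges, with equality for the complete bipartite graph K_{⌊n/2⌋, ⌈n/2⌉}. For n = 523: ⌊523^2/4⌋ = ⌊273529/4⌋ = 68382. The extremal graph is K_{261, 262}, which has 261·262 = 68382 edges.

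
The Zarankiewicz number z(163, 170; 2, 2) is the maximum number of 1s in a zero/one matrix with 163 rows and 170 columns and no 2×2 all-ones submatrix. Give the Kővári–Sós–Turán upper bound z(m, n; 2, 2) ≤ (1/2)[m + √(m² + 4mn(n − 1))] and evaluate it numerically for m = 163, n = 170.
z(163, 170; 2, 2) ≤ (1/2)[163 + √(163² + 4·163·170·169)] = (1/2)[163 + √18758529] = 2247.0559

Kővári–Sós–Turán: let r_1, ..., r_163 be the row sums and z = Σ r_i the total number of 1s. Each pair of columns can share at most one row with both entries 1 (else a 2×2 all-ones block appears), so Σ_i C(r_i, 2) ≤ C(170, 2) = 14365. By convexity Σ_i C(r_i, 2) ≥ 163·C(z/163, 2) = z(z − 163)/(2·163), giving z² − 163z − 163·170·169 ≤ 0 and hence z ≤ (1/2)[163 + √(26569 + 4·4682990)] = (1/2)[163 + √18758529] ≈ (1/2)(163 + 4331.1118) = 2247.0559.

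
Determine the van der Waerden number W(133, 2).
W(133, 2) = 133 + 1 = 134

A 2-term AP is any pair of integers, so a monochromatic 2-AP exists iff some colour is used at least twice. With 133 colours, the colouring i ↦ i on {1, ..., 133} uses each colour once, avoiding any monochromatic pair, so W(133, 2) > 133. For {1, ..., 134}, pigeonhole forces two integers of the same colour, which form a monochromatic 2-AP. Hence W(133, 2) = 134.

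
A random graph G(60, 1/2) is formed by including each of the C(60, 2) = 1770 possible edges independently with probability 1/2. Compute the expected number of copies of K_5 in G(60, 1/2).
E[# K_5] = C(60, 5) · (1/2)^C(5, 2) = 5461512 / 2^10 = 682689/128 = 5333.5078125

For each 5-subset S of vertices (there are C(60, 5) = 5461512 such S), let X_S = 1 if S induces a K_5 (all C(5, 2) = 10 edges present). Then P(X_S = 1) = (1/2)^10 = 1/1024. By linearity of expectation, E[# K_5] = C(60, 5) · (1/2)^10 = 5461512 / 1024 = 682689/128 = 5333.5078125.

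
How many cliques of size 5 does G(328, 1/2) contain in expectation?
E[# K_5] = C(328, 5) · (1/2)^C(5, 2) = 30682187640 / 2^10 = 3835273455/128 = 29963073.8671875

For each 5-subset S of vertices (there are C(328, 5) = 30682187640 such S), let X_S = 1 if S induces a K_5 (all C(5, 2) = 10 edges present). Then P(X_S = 1) = (1/2)^10 = 1/1024. By linearity of expectation, E[# K_5] = C(328, 5) · (1/2)^10 = 30682187640 / 1024 = 3835273455/128 = 29963073.8671875.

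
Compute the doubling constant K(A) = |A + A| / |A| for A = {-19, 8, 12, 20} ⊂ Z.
K = |A + A| / |A| = 10/4 = 5/2

Enumerate A + A = {a + b : a, b ∈ A}. With |A| = 4, there are |A|^2 = 16 ordered sum pairs; collecting distinct values, A + A = {-38, -11, -7, 1, 16, 20, 24, 28, 32, 40}, so |A + A| = 10. Thus K = 10/4 = 5/2. For comparison, the minimum possible |A + A| over all 4-element sets is 2·4 − 1 = 7 (so min K = 7/4), attained only by arithmetic progressions.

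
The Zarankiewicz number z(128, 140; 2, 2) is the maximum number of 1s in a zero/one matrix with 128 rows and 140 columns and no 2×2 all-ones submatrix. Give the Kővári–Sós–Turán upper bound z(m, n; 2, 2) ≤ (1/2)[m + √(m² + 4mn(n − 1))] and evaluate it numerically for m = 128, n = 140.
z(128, 140; 2, 2) ≤ (1/2)[128 + √(128² + 4·128·140·139)] = (1/2)[128 + √9979904] = 1643.5493

Kővári–Sós–Turán: let r_1, ..., r_128 be the row sums and z = Σ r_i the total number of 1s. Each pair of columns can share at most one row with both entries 1 (else a 2×2 all-ones block appears), so Σ_i C(r_i, 2) ≤ C(140, 2) = 9730. By convexity Σ_i C(r_i, 2) ≥ 128·C(z/128, 2) = z(z − 128)/(2·128), giving z² − 128z − 128·140·139 ≤ 0 and hence z ≤ (1/2)[128 + √(16384 + 4·2490880)] = (1/2)[128 + √9979904] ≈ (1/2)(128 + 3159.0986) = 1643.5493.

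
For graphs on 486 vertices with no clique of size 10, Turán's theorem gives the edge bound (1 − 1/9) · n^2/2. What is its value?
Turán density bound = (8/9) · 486^2/2 = 104976

Turán's theorem: ex(n, K_{r+1}) is achieved by the complete r-partite Turán graph T(n, r) with parts as balanced as possible, and is at most (1 − 1/r) · n^2/2. For r = 9, n = 486: the density bound is (8/9) · 236196/2 = 104976. Since 9 ∣ 486, the Turán graph T(486, 9) has parts of equal size 54, and its edge count e(T(486, 9)) = 104976 attains the density bound exactly.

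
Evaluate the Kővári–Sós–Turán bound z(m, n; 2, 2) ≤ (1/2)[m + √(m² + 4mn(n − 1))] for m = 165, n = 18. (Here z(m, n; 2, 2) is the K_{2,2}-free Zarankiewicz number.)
z(165, 18; 2, 2) ≤ (1/2)[165 + √(165² + 4·165·18·17)] = (1/2)[165 + √229185] = 321.8664

Kővári–Sós–Turán: let r_1, ..., r_165 be the row sums and z = Σ r_i the total number of 1s. Each pair of columns can share at most one row with both entries 1 (else a 2×2 all-ones block appears), so Σ_i C(r_i, 2) ≤ C(18, 2) = 153. By convexity Σ_i C(r_i, 2) ≥ 165·C(z/165, 2) = z(z − 165)/(2·165), giving z² − 165z − 165·18·17 ≤ 0 and hence z ≤ (1/2)[165 + √(27225 + 4·50490)] = (1/2)[165 + √229185] ≈ (1/2)(165 + 478.7327) = 321.8664.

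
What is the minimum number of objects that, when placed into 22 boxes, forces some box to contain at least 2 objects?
n = (2 − 1)·22 + 1 = 23

By the generalised pigeonhole principle, to guarantee some box contains ≥ r objects we need more than (r − 1) · k objects total. Threshold: n = (r − 1) · k + 1. With r = 2 and k = 22: n = 1 · 22 + 1 = 22 + 1 = 23. For n = 22 = 1 · 22, we can put exactly 1 objects in every box, avoiding 2 in any single one — so 23 is tight.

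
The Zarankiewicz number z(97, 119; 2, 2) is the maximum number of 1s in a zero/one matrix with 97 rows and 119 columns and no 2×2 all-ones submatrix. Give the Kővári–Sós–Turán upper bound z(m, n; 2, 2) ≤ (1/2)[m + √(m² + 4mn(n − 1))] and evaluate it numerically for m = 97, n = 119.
z(97, 119; 2, 2) ≤ (1/2)[97 + √(97² + 4·97·119·118)] = (1/2)[97 + √5457705] = 1216.5866

Kővári–Sós–Turán: let r_1, ..., r_97 be the row sums and z = Σ r_i the total number of 1s. Each pair of columns can share at most one row with both entries 1 (else a 2×2 all-ones block appears), so Σ_i C(r_i, 2) ≤ C(119, 2) = 7021. By convexity Σ_i C(r_i, 2) ≥ 97·C(z/97, 2) = z(z − 97)/(2·97), giving z² − 97z − 97·119·118 ≤ 0 and hence z ≤ (1/2)[97 + √(9409 + 4·1362074)] = (1/2)[97 + √5457705] ≈ (1/2)(97 + 2336.1732) = 1216.5866.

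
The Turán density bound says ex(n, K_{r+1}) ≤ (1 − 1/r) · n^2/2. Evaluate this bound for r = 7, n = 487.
Turán density bound = (6/7) · 487^2/2 = 711507/7 ≈ 101643.8571

Turán's theorem: ex(n, K_{r+1}) is achieved by the complete r-partite Turán graph T(n, r) with parts as balanced as possible, and is at most (1 − 1/r) · n^2/2. For r = 7, n = 487: the density bound is (6/7) · 237169/2 = 711507/7 ≈ 101643.8571. The integer-valued extremum is e(T(487, 7)) = 101643, which is strictly less than the density bound 711507/7 since 7 ∤ 487 (the parts of T(487, 7) cannot all be equal).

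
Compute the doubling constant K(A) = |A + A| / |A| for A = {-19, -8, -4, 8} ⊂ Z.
K = |A + A| / |A| = 10/4 = 5/2

Enumerate A + A = {a + b : a, b ∈ A}. With |A| = 4, there are |A|^2 = 16 ordered sum pairs; collecting distinct values, A + A = {-38, -27, -23, -16, -12, -11, -8, 0, 4, 16}, so |A + A| = 10. Thus K = 10/4 = 5/2. For comparison, the minimum possible |A + A| over all 4-element sets is 2·4 − 1 = 7 (so min K = 7/4), attained only by arithmetic progressions.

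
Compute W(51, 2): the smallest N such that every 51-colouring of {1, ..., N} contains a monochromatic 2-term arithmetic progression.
W(51, 2) = 51 + 1 = 52

A 2-term AP is any pair of integers, so a monochromatic 2-AP exists iff some colour is used at least twice. With 51 colours, the colouring i ↦ i on {1, ..., 51} uses each colour once, avoiding any monochromatic pair, so W(51, 2) > 51. For {1, ..., 52}, pigeonhole forces two integers of the same colour, which form a monochromatic 2-AP. Hence W(51, 2) = 52.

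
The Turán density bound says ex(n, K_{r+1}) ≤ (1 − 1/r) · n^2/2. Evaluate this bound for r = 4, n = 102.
Turán density bound = (3/4) · 102^2/2 = 7803/2 ≈ 3901.5

Turán's theorem: ex(n, K_{r+1}) is achieved by the complete r-partite Turán graph T(n, r) with parts as balanced as possible, and is at most (1 − 1/r) · n^2/2. For r = 4, n = 102: the density bound is (3/4) · 10404/2 = 7803/2 ≈ 3901.5. The integer-valued extremum is e(T(102, 4)) = 3901, which is strictly less than the density bound 7803/2 since 4 ∤ 102 (the parts of T(102, 4) cannot all be equal).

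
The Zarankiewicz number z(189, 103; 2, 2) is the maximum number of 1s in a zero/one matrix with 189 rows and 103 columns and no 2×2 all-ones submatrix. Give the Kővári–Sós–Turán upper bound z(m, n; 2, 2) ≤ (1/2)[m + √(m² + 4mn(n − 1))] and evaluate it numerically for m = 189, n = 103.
z(189, 103; 2, 2) ≤ (1/2)[189 + √(189² + 4·189·103·102)] = (1/2)[189 + √7978257] = 1506.7904

Kővári–Sós–Turán: let r_1, ..., r_189 be the row sums and z = Σ r_i the total number of 1s. Each pair of columns can share at most one row with both entries 1 (else a 2×2 all-ones block appears), so Σ_i C(r_i, 2) ≤ C(103, 2) = 5253. By convexity Σ_i C(r_i, 2) ≥ 189·C(z/189, 2) = z(z − 189)/(2·189), giving z² − 189z − 189·103·102 ≤ 0 and hence z ≤ (1/2)[189 + √(35721 + 4·1985634)] = (1/2)[189 + √7978257] ≈ (1/2)(189 + 2824.5809) = 1506.7904.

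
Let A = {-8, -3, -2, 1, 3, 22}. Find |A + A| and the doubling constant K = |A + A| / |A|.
K = |A + A| / |A| = 20/6 = 10/3

Enumerate A + A = {a + b : a, b ∈ A}. With |A| = 6, there are |A|^2 = 36 ordered sum pairs; collecting distinct values, A + A = {-16, -11, -10, -7, -6, -5, -4, -2, -1, 0, 1, 2, 4, 6, 14, 19, 20, 23, 25, 44}, so |A + A| = 20. Thus K = 20/6 = 10/3. For comparison, the minimum possible |A + A| over all 6-element sets is 2·6 − 1 = 11 (so min K = 11/6), attained only by arithmetic progressions.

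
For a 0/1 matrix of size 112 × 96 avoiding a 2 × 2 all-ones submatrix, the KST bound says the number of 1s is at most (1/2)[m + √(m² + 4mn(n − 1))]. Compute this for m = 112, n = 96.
z(112, 96; 2, 2) ≤ (1/2)[112 + √(112² + 4·112·96·95)] = (1/2)[112 + √4098304] = 1068.2134

Kővári–Sós–Turán: let r_1, ..., r_112 be the row sums and z = Σ r_i the total number of 1s. Each pair of columns can share at most one row with both entries 1 (else a 2×2 all-ones block appears), so Σ_i C(r_i, 2) ≤ C(96, 2) = 4560. By convexity Σ_i C(r_i, 2) ≥ 112·C(z/112, 2) = z(z − 112)/(2·112), giving z² − 112z − 112·96·95 ≤ 0 and hence z ≤ (1/2)[112 + √(12544 + 4·1021440)] = (1/2)[112 + √4098304] ≈ (1/2)(112 + 2024.4268) = 1068.2134.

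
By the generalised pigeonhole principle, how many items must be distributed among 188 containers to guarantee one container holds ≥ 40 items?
n = (40 − 1)·188 + 1 = 7333

By the generalised pigeonhole principle, to guarantee some box contains ≥ r objects we need more than (r − 1) · k objects total. Threshold: n = (r − 1) · k + 1. With r = 40 and k = 188: n = 39 · 188 + 1 = 7332 + 1 = 7333. For n = 7332 = 39 · 188, we can put exactly 39 objects in every box, avoiding 40 in any single one — so 7333 is tight.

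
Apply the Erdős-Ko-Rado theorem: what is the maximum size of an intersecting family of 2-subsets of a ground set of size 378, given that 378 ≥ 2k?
max |F| = C(377, 1) = 377

The Erdős-Ko-Rado theorem states: for n ≥ 2k, an intersecting family of k-subsets of an n-element set has size at most C(n − 1, k − 1), with equality for 'star' families {A ⊆ [n] : |A| = k, i ∈ A} (fix an element i). For n = 378, k = 2: C(377, 1) = 377.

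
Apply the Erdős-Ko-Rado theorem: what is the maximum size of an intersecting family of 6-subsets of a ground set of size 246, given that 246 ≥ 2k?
max |F| = C(245, 5) = 7060140549

Erdős-Ko-Rado (1961): when n ≥ 2k, max |F| = C(n−1, k−1). The bound is attained by the star {A : i ∈ A} for any fixed i ∈ [n]. Here C(246−1, 6−1) = C(245, 5) = 7060140549.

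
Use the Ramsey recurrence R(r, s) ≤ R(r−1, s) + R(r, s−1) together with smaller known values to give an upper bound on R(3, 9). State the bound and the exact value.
R(3, 9) ≤ R(2, 9) + R(3, 8) = 9 + 28 = 37; exact value R(3, 9) = 36.

The Erdős–Szekeres recurrence R(r, s) ≤ R(r−1, s) + R(r, s−1) applied to (r, s) = (3, 9) gives
  R(3, 9) ≤ R(2, 9) + R(3, 8) = 9 + 28 = 37.
(Recall R(2, k) = k and R is symmetric.) The recurrence is not tight here (it gives 37, but the exact value is R(3, 9) = 36); the tight upper bound requires a sharper argument than the simple recurrence, combined with a lower-bound construction on K_{35}.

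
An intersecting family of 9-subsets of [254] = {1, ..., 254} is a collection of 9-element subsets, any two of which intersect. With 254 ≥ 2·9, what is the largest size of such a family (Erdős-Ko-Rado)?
max |F| = C(253, 8) = 372303703982925

Erdős-Ko-Rado (1961): when n ≥ 2k, max |F| = C(n−1, k−1). The bound is attained by the star {A : i ∈ A} for any fixed i ∈ [n]. Here C(254−1, 9−1) = C(253, 8) = 372303703982925.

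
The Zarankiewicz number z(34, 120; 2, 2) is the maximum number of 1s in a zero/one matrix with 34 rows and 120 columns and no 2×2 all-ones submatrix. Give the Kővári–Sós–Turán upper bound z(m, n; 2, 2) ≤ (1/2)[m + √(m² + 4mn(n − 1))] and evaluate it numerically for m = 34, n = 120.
z(34, 120; 2, 2) ≤ (1/2)[34 + √(34² + 4·34·120·119)] = (1/2)[34 + √1943236] = 714

Kővári–Sós–Turán: let r_1, ..., r_34 be the row sums and z = Σ r_i the total number of 1s. Each pair of columns can share at most one row with both entries 1 (else a 2×2 all-ones block appears), so Σ_i C(r_i, 2) ≤ C(120, 2) = 7140. By convexity Σ_i C(r_i, 2) ≥ 34·C(z/34, 2) = z(z − 34)/(2·34), giving z² − 34z − 34·120·119 ≤ 0 and hence z ≤ (1/2)[34 + √(1156 + 4·485520)] = (1/2)[34 + √1943236] ≈ (1/2)(34 + 1394) = 714.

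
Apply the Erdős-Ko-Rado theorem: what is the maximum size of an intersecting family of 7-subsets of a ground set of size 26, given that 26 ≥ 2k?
max |F| = C(25, 6) = 177100

The Erdős-Ko-Rado theorem states: for n ≥ 2k, an intersecting family of k-subsets of an n-element set has size at most C(n − 1, k − 1), with equality for 'star' families {A ⊆ [n] : |A| = k, i ∈ A} (fix an element i). For n = 26, k = 7: C(25, 6) = 177100.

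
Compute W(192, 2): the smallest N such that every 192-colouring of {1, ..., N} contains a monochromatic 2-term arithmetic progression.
W(192, 2) = 192 + 1 = 193

A 2-term AP is any pair of integers, so a monochromatic 2-AP exists iff some colour is used at least twice. With 192 colours, the colouring i ↦ i on {1, ..., 192} uses each colour once, avoiding any monochromatic pair, so W(192, 2) > 192. For {1, ..., 193}, pigeonhole forces two integers of the same colour, which form a monochromatic 2-AP. Hence W(192, 2) = 193.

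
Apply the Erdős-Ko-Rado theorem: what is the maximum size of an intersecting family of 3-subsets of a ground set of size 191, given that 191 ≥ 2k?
max |F| = C(190, 2) = 17955

The Erdős-Ko-Rado theorem states: for n ≥ 2k, an intersecting family of k-subsets of an n-element set has size at most C(n − 1, k − 1), with equality for 'star' families {A ⊆ [n] : |A| = k, i ∈ A} (fix an element i). For n = 191, k = 3: C(190, 2) = 17955.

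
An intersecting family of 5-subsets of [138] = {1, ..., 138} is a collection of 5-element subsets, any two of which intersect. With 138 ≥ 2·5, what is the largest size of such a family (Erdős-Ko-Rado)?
max |F| = C(137, 4) = 14043870

The Erdős-Ko-Rado theorem states: for n ≥ 2k, an intersecting family of k-subsets of an n-element set has size at most C(n − 1, k − 1), with equality for 'star' families {A ⊆ [n] : |A| = k, i ∈ A} (fix an element i). For n = 138, k = 5: C(137, 4) = 14043870.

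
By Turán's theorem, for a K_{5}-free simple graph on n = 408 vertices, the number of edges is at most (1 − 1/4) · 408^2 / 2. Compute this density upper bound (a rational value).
Turán density bound = (3/4) · 408^2/2 = 62424

Turán's theorem: ex(n, K_{r+1}) is achieved by the complete r-partite Turán graph T(n, r) with parts as balanced as possible, and is at most (1 − 1/r) · n^2/2. For r = 4, n = 408: the density bound is (3/4) · 166464/2 = 62424. Since 4 ∣ 408, the Turán graph T(408, 4) has parts of equal size 102, and its edge count e(T(408, 4)) = 62424 attains the density bound exactly.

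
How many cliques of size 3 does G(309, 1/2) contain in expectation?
E[# K_3] = C(309, 3) · (1/2)^C(3, 2) = 4869634 / 2^3 = 2434817/4 = 608704.25

For each 3-subset S of vertices (there are C(309, 3) = 4869634 such S), let X_S = 1 if S induces a K_3 (all C(3, 2) = 3 edges present). Then P(X_S = 1) = (1/2)^3 = 1/8. By linearity of expectation, E[# K_3] = C(309, 3) · (1/2)^3 = 4869634 / 8 = 2434817/4 = 608704.25.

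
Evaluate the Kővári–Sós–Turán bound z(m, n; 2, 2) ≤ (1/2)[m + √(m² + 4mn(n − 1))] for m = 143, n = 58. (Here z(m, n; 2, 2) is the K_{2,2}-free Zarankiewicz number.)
z(143, 58; 2, 2) ≤ (1/2)[143 + √(143² + 4·143·58·57)] = (1/2)[143 + √1911481] = 762.7816

Kővári–Sós–Turán: let r_1, ..., r_143 be the row sums and z = Σ r_i the total number of 1s. Each pair of columns can share at most one row with both entries 1 (else a 2×2 all-ones block appears), so Σ_i C(r_i, 2) ≤ C(58, 2) = 1653. By convexity Σ_i C(r_i, 2) ≥ 143·C(z/143, 2) = z(z − 143)/(2·143), giving z² − 143z − 143·58·57 ≤ 0 and hence z ≤ (1/2)[143 + √(20449 + 4·472758)] = (1/2)[143 + √1911481] ≈ (1/2)(143 + 1382.5632) = 762.7816.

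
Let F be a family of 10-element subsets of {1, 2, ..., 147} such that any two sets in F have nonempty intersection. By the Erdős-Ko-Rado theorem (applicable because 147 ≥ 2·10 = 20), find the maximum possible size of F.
max |F| = C(146, 9) = 64593041407180

The Erdős-Ko-Rado theorem states: for n ≥ 2k, an intersecting family of k-subsets of an n-element set has size at most C(n − 1, k − 1), with equality for 'star' families {A ⊆ [n] : |A| = k, i ∈ A} (fix an element i). For n = 147, k = 10: C(146, 9) = 64593041407180.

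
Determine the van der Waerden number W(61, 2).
W(61, 2) = 61 + 1 = 62

A 2-term AP is any pair of integers, so a monochromatic 2-AP exists iff some colour is used at least twice. With 61 colours, the colouring i ↦ i on {1, ..., 61} uses each colour once, avoiding any monochromatic pair, so W(61, 2) > 61. For {1, ..., 62}, pigeonhole forces two integers of the same colour, which form a monochromatic 2-AP. Hence W(61, 2) = 62.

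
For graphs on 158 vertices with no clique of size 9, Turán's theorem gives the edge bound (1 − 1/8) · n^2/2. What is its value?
Turán density bound = (7/8) · 158^2/2 = 43687/4 ≈ 10921.75

Turán's theorem: ex(n, K_{r+1}) is achieved by the complete r-partite Turán graph T(n, r) with parts as balanced as possible, and is at most (1 − 1/r) · n^2/2. For r = 8, n = 158: the density bound is (7/8) · 24964/2 = 43687/4 ≈ 10921.75. The integer-valued extremum is e(T(158, 8)) = 10921, which is strictly less than the density bound 43687/4 since 8 ∤ 158 (the parts of T(158, 8) cannot all be equal).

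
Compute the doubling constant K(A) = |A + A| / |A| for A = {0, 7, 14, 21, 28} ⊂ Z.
K = |A + A| / |A| = 9/5

Enumerate A + A = {a + b : a, b ∈ A}. With |A| = 5, there are |A|^2 = 25 ordered sum pairs; collecting distinct values, A + A = {0, 7, 14, 21, 28, 35, 42, 49, 56}, so |A + A| = 9. Thus K = 9/5. Here |A + A| = 2|A| − 1 = 9, the minimum possible — so K = 9/5 is minimal, which holds iff A is an arithmetic progression.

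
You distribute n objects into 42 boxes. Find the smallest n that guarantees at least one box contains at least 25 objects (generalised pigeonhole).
n = (25 − 1)·42 + 1 = 1009

By the generalised pigeonhole principle, to guarantee some box contains ≥ r objects we need more than (r − 1) · k objects total. Threshold: n = (r − 1) · k + 1. With r = 25 and k = 42: n = 24 · 42 + 1 = 1008 + 1 = 1009. For n = 1008 = 24 · 42, we can put exactly 24 objects in every box, avoiding 25 in any single one — so 1009 is tight.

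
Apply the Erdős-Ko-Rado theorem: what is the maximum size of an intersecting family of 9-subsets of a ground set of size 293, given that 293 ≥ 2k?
max |F| = C(292, 8) = 1189971158007060

Erdős-Ko-Rado (1961): when n ≥ 2k, max |F| = C(n−1, k−1). The bound is attained by the star {A : i ∈ A} for any fixed i ∈ [n]. Here C(293−1, 9−1) = C(292, 8) = 1189971158007060.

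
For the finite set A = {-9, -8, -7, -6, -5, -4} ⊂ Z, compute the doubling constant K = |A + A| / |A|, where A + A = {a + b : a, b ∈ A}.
K = |A + A| / |A| = 11/6

Enumerate A + A = {a + b : a, b ∈ A}. With |A| = 6, there are |A|^2 = 36 ordered sum pairs; collecting distinct values, A + A = {-18, -17, -16, -15, -14, -13, -12, -11, -10, -9, -8}, so |A + A| = 11. Thus K = 11/6. Here |A + A| = 2|A| − 1 = 11, the minimum possible — so K = 11/6 is minimal, which holds iff A is an arithmetic progression.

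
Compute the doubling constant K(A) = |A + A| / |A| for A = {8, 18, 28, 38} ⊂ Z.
K = |A + A| / |A| = 7/4

Enumerate A + A = {a + b : a, b ∈ A}. With |A| = 4, there are |A|^2 = 16 ordered sum pairs; collecting distinct values, A + A = {16, 26, 36, 46, 56, 66, 76}, so |A + A| = 7. Thus K = 7/4. Here |A + A| = 2|A| − 1 = 7, the minimum possible — so K = 7/4 is minimal, which holds iff A is an arithmetic progression.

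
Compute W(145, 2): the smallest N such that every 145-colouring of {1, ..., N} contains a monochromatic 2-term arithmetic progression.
W(145, 2) = 145 + 1 = 146

A 2-term AP is any pair of integers, so a monochromatic 2-AP exists iff some colour is used at least twice. With 145 colours, the colouring i ↦ i on {1, ..., 145} uses each colour once, avoiding any monochromatic pair, so W(145, 2) > 145. For {1, ..., 146}, pigeonhole forces two integers of the same colour, which form a monochromatic 2-AP. Hence W(145, 2) = 146.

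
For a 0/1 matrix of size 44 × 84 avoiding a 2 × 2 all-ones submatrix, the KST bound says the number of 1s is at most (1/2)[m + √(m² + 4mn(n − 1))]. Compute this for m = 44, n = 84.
z(44, 84; 2, 2) ≤ (1/2)[44 + √(44² + 4·44·84·83)] = (1/2)[44 + √1229008] = 576.3032

Kővári–Sós–Turán: let r_1, ..., r_44 be the row sums and z = Σ r_i the total number of 1s. Each pair of columns can share at most one row with both entries 1 (else a 2×2 all-ones block appears), so Σ_i C(r_i, 2) ≤ C(84, 2) = 3486. By convexity Σ_i C(r_i, 2) ≥ 44·C(z/44, 2) = z(z − 44)/(2·44), giving z² − 44z − 44·84·83 ≤ 0 and hence z ≤ (1/2)[44 + √(1936 + 4·306768)] = (1/2)[44 + √1229008] ≈ (1/2)(44 + 1108.6063) = 576.3032.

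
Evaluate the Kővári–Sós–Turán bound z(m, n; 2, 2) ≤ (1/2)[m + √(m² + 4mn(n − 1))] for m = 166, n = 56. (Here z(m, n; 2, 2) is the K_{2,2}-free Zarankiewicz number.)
z(166, 56; 2, 2) ≤ (1/2)[166 + √(166² + 4·166·56·55)] = (1/2)[166 + √2072676] = 802.8396

Kővári–Sós–Turán: let r_1, ..., r_166 be the row sums and z = Σ r_i the total number of 1s. Each pair of columns can share at most one row with both entries 1 (else a 2×2 all-ones block appears), so Σ_i C(r_i, 2) ≤ C(56, 2) = 1540. By convexity Σ_i C(r_i, 2) ≥ 166·C(z/166, 2) = z(z − 166)/(2·166), giving z² − 166z − 166·56·55 ≤ 0 and hence z ≤ (1/2)[166 + √(27556 + 4·511280)] = (1/2)[166 + √2072676] ≈ (1/2)(166 + 1439.6791) = 802.8396.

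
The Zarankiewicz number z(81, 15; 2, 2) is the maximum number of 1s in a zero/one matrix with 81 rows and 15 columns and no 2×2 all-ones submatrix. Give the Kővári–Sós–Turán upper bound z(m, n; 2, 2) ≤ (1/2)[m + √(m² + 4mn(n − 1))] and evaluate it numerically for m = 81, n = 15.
z(81, 15; 2, 2) ≤ (1/2)[81 + √(81² + 4·81·15·14)] = (1/2)[81 + √74601] = 177.0659

Kővári–Sós–Turán: let r_1, ..., r_81 be the row sums and z = Σ r_i the total number of 1s. Each pair of columns can share at most one row with both entries 1 (else a 2×2 all-ones block appears), so Σ_i C(r_i, 2) ≤ C(15, 2) = 105. By convexity Σ_i C(r_i, 2) ≥ 81·C(z/81, 2) = z(z − 81)/(2·81), giving z² − 81z − 81·15·14 ≤ 0 and hence z ≤ (1/2)[81 + √(6561 + 4·17010)] = (1/2)[81 + √74601] ≈ (1/2)(81 + 273.1318) = 177.0659.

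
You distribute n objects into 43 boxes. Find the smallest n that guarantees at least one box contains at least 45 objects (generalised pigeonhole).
n = (45 − 1)·43 + 1 = 1893

By the generalised pigeonhole principle, to guarantee some box contains ≥ r objects we need more than (r − 1) · k objects total. Threshold: n = (r − 1) · k + 1. With r = 45 and k = 43: n = 44 · 43 + 1 = 1892 + 1 = 1893. For n = 1892 = 44 · 43, we can put exactly 44 objects in every box, avoiding 45 in any single one — so 1893 is tight.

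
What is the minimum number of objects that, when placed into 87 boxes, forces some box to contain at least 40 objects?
n = (40 − 1)·87 + 1 = 3394

By the generalised pigeonhole principle, to guarantee some box contains ≥ r objects we need more than (r − 1) · k objects total. Threshold: n = (r − 1) · k + 1. With r = 40 and k = 87: n = 39 · 87 + 1 = 3393 + 1 = 3394. For n = 3393 = 39 · 87, we can put exactly 39 objects in every box, avoiding 40 in any single one — so 3394 is tight.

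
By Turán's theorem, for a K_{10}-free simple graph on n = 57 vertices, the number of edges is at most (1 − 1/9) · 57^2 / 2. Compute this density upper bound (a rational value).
Turán density bound = (8/9) · 57^2/2 = 1444

Turán's theorem: ex(n, K_{r+1}) is achieved by the complete r-partite Turán graph T(n, r) with parts as balanced as possible, and is at most (1 − 1/r) · n^2/2. For r = 9, n = 57: the density bound is (8/9) · 3249/2 = 1444. The integer-valued extremum is e(T(57, 9)) = 1443, which is strictly less than the density bound 1444 since 9 ∤ 57 (the parts of T(57, 9) cannot all be equal).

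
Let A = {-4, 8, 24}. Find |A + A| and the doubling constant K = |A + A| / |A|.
K = |A + A| / |A| = 6/3 = 2

Enumerate A + A = {a + b : a, b ∈ A}. With |A| = 3, there are |A|^2 = 9 ordered sum pairs; collecting distinct values, A + A = {-8, 4, 16, 20, 32, 48}, so |A + A| = 6. Thus K = 6/3 = 2. For comparison, the minimum possible |A + A| over all 3-element sets is 2·3 − 1 = 5 (so min K = 5/3), attained only by arithmetic progressions.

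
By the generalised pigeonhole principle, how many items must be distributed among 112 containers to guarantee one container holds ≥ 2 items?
n = (2 − 1)·112 + 1 = 113

By the generalised pigeonhole principle, to guarantee some box contains ≥ r objects we need more than (r − 1) · k objects total. Threshold: n = (r − 1) · k + 1. With r = 2 and k = 112: n = 1 · 112 + 1 = 112 + 1 = 113. For n = 112 = 1 · 112, we can put exactly 1 objects in every box, avoiding 2 in any single one — so 113 is tight.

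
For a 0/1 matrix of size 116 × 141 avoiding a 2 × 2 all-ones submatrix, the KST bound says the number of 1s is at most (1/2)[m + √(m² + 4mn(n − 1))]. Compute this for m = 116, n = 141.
z(116, 141; 2, 2) ≤ (1/2)[116 + √(116² + 4·116·141·140)] = (1/2)[116 + √9172816] = 1572.3329

Kővári–Sós–Turán: let r_1, ..., r_116 be the row sums and z = Σ r_i the total number of 1s. Each pair of columns can share at most one row with both entries 1 (else a 2×2 all-ones block appears), so Σ_i C(r_i, 2) ≤ C(141, 2) = 9870. By convexity Σ_i C(r_i, 2) ≥ 116·C(z/116, 2) = z(z − 116)/(2·116), giving z² − 116z − 116·141·140 ≤ 0 and hence z ≤ (1/2)[116 + √(13456 + 4·2289840)] = (1/2)[116 + √9172816] ≈ (1/2)(116 + 3028.6657) = 1572.3329.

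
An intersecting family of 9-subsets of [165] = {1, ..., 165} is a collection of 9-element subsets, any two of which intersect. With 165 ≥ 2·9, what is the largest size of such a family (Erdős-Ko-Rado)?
max |F| = C(164, 8) = 10912535409348

Erdős-Ko-Rado (1961): when n ≥ 2k, max |F| = C(n−1, k−1). The bound is attained by the star {A : i ∈ A} for any fixed i ∈ [n]. Here C(165−1, 9−1) = C(164, 8) = 10912535409348.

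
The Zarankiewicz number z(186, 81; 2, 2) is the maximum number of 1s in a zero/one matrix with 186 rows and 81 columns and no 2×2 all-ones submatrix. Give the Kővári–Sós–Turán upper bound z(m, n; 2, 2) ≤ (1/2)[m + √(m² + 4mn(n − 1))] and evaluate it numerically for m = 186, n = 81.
z(186, 81; 2, 2) ≤ (1/2)[186 + √(186² + 4·186·81·80)] = (1/2)[186 + √4855716] = 1194.7845

Kővári–Sós–Turán: let r_1, ..., r_186 be the row sums and z = Σ r_i the total number of 1s. Each pair of columns can share at most one row with both entries 1 (else a 2×2 all-ones block appears), so Σ_i C(r_i, 2) ≤ C(81, 2) = 3240. By convexity Σ_i C(r_i, 2) ≥ 186·C(z/186, 2) = z(z − 186)/(2·186), giving z² − 186z − 186·81·80 ≤ 0 and hence z ≤ (1/2)[186 + √(34596 + 4·1205280)] = (1/2)[186 + √4855716] ≈ (1/2)(186 + 2203.5689) = 1194.7845.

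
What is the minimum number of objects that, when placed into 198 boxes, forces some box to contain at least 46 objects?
n = (46 − 1)·198 + 1 = 8911

By the generalised pigeonhole principle, to guarantee some box contains ≥ r objects we need more than (r − 1) · k objects total. Threshold: n = (r − 1) · k + 1. With r = 46 and k = 198: n = 45 · 198 + 1 = 8910 + 1 = 8911. For n = 8910 = 45 · 198, we can put exactly 45 objects in every box, avoiding 46 in any single one — so 8911 is tight.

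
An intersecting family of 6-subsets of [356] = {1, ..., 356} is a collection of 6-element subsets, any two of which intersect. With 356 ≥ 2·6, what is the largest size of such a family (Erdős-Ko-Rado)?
max |F| = C(355, 5) = 45674610696

Erdős-Ko-Rado (1961): when n ≥ 2k, max |F| = C(n−1, k−1). The bound is attained by the star {A : i ∈ A} for any fixed i ∈ [n]. Here C(356−1, 6−1) = C(355, 5) = 45674610696.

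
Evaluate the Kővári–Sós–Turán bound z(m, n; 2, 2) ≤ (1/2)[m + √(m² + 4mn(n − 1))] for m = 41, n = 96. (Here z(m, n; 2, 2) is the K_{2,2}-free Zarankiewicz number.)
z(41, 96; 2, 2) ≤ (1/2)[41 + √(41² + 4·41·96·95)] = (1/2)[41 + √1497361] = 632.3335

Kővári–Sós–Turán: let r_1, ..., r_41 be the row sums and z = Σ r_i the total number of 1s. Each pair of columns can share at most one row with both entries 1 (else a 2×2 all-ones block appears), so Σ_i C(r_i, 2) ≤ C(96, 2) = 4560. By convexity Σ_i C(r_i, 2) ≥ 41·C(z/41, 2) = z(z − 41)/(2·41), giving z² − 41z − 41·96·95 ≤ 0 and hence z ≤ (1/2)[41 + √(1681 + 4·373920)] = (1/2)[41 + √1497361] ≈ (1/2)(41 + 1223.667) = 632.3335.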